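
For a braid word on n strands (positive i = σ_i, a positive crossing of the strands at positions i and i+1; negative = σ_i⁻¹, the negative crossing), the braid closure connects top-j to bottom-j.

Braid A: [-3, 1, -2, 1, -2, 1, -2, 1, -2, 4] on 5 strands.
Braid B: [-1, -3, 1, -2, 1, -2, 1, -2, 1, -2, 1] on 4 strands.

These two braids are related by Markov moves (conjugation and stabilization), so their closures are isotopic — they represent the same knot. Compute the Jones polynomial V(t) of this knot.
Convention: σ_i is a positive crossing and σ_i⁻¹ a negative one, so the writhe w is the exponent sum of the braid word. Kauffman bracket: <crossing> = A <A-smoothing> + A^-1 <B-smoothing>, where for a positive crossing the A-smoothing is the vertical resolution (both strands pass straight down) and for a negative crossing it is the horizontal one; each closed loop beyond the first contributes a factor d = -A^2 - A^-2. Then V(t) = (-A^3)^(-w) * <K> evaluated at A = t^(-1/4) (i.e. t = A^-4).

Markov-equivalent braids have isotopic closures, hence identical knot invariants. Strip the Markov moves from each word to reach a common short braid β, then compute V(t) once on β.
Braid A: s3^-1 s1 s2^-1 s1 s2^-1 s1 s2^-1 s1 s2^-1 s4 on 5 strands reduces by inverse Markov moves (closure unchanged at each step):
  Destabilize: the word has the form β·s4 where s4 occurs only as the final letter (β ∈ B_4); drop it and the last strand → 4 strands.
Reduced to β = s3^-1 s1 s2^-1 s1 s2^-1 s1 s2^-1 s1 s2^-1 on 4 strands, 9 crossings.
Braid B: s1^-1 s3^-1 s1 s2^-1 s1 s2^-1 s1 s2^-1 s1 s2^-1 s1 on 4 strands reduces by inverse Markov moves (closure unchanged at each step):
  Deconjugate: the word is γ·β·γ⁻¹ with γ = s1^-1 (prefix) and γ⁻¹ = s1 (suffix); strip both.
Reduced to β = s3^-1 s1 s2^-1 s1 s2^-1 s1 s2^-1 s1 s2^-1 on 4 strands, 9 crossings.
Both give the same β = s3^-1 s1 s2^-1 s1 s2^-1 s1 s2^-1 s1 s2^-1 on 4 strands, so one state sum suffices:
Braid: s3^-1 s1 s2^-1 s1 s2^-1 s1 s2^-1 s1 s2^-1 on 4 strands, 9 crossings.
Writhe w = (#positive) - (#negative) = 4 - 5 = -1.
Enumerate smoothing states for the bracket polynomial. There are 2^9 = 512 states.
Smooth each crossing (0=||, 1=⌣⌢); contribution A^(Σ sign_k(1-2s_k)) * d^(L-1).
Tabulate the states by total A-exponent and number of loops L (A-exp: L × count):
  A^9: L=5 ×1
  A^7: L=4 ×8, L=6 ×1
  A^5: L=3 ×28, L=5 ×8
  A^3: L=2 ×52, L=4 ×32
  A^1: L=1 ×45, L=3 ×77, L=5 ×4
  A^-1: L=2 ×97, L=4 ×29
  A^-3: L=3 ×80, L=5 ×4
  A^-5: L=4 ×36
  A^-7: L=5 ×9
  A^-9: L=6 ×1
Each group contributes A^e * Σ count * d^(L-1):
Powers of d = -A^2 - A^-2: d^2 = A^4 + 2 + A^-4; d^3 = -A^6 - 3*A^2 - 3*A^-2 - A^-6; d^4 = A^8 + 4*A^4 + 6 + 4*A^-4 + A^-8; d^5 = -A^10 - 5*A^6 - 10*A^2 - 10*A^-2 - 5*A^-6 - A^-10.
  A^9 * (d^4) = A^17 + 4*A^13 + 6*A^9 + 4*A^5 + A
  A^7 * (8*d^3 + d^5) = -A^17 - 13*A^13 - 34*A^9 - 34*A^5 - 13*A - A^-3
  A^5 * (28*d^2 + 8*d^4) = 8*A^13 + 60*A^9 + 104*A^5 + 60*A + 8*A^-3
  A^3 * (52*d + 32*d^3) = -32*A^9 - 148*A^5 - 148*A - 32*A^-3
  A^1 * (45 + 77*d^2 + 4*d^4) = 4*A^9 + 93*A^5 + 223*A + 93*A^-3 + 4*A^-7
  A^-1 * (97*d + 29*d^3) = -29*A^5 - 184*A - 184*A^-3 - 29*A^-7
  A^-3 * (80*d^2 + 4*d^4) = 4*A^5 + 96*A + 184*A^-3 + 96*A^-7 + 4*A^-11
  A^-5 * (36*d^3) = -36*A - 108*A^-3 - 108*A^-7 - 36*A^-11
  A^-7 * (9*d^4) = 9*A + 36*A^-3 + 54*A^-7 + 36*A^-11 + 9*A^-15
  A^-9 * (d^5) = -A - 5*A^-3 - 10*A^-7 - 10*A^-11 - 5*A^-15 - A^-19
Summing the groups: <K> = -A^13 + 4*A^9 - 6*A^5 + 7*A - 9*A^-3 + 7*A^-7 - 6*A^-11 + 4*A^-15 - A^-19
Normalise by the writhe: (-A^3)^(-w) = (-A^3)^(1) = -A^3, so f(A) = -A^3 * <K> = A^16 - 4*A^12 + 6*A^8 - 7*A^4 + 9 - 7*A^-4 + 6*A^-8 - 4*A^-12 + A^-16.
Substitute A = t^(-1/4), i.e. A^e → t^(-e/4): V(t) = t^4 - 4*t^3 + 6*t^2 - 7*t + 9 - 7*t^-1 + 6*t^-2 - 4*t^-3 + t^-4

Answer: t^4 - 4*t^3 + 6*t^2 - 7*t + 9 - 7*t^-1 + 6*t^-2 - 4*t^-3 + t^-4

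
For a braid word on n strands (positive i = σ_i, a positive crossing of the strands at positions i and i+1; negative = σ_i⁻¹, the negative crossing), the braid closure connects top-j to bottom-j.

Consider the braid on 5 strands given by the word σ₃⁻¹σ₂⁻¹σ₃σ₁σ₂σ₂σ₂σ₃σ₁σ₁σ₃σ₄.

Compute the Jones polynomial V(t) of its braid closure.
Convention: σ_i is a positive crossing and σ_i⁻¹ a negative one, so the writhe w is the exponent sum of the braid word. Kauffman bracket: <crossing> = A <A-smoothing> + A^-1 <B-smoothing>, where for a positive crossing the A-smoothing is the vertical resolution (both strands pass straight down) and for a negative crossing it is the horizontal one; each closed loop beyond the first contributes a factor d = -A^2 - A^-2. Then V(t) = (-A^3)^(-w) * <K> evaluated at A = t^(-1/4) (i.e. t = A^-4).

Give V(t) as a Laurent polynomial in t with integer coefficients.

t^10 - 3*t^9 + 4*t^8 - 6*t^7 + 6*t^6 - 5*t^5 + 5*t^4 - 2*t^3 + t^2

Derivation:
The presented braid s3^-1 s2^-1 s3 s1 s2 s2 s2 s3 s1 s1 s3 s4 on 5 strands reduces by inverse Markov moves (closure unchanged at each step):
  Destabilize: the word has the form β·s4 where s4 occurs only as the final letter (β ∈ B_4); drop it and the last strand → 4 strands.
  Deconjugate: the word is γ·β·γ⁻¹ with γ = s3^-1 (prefix) and γ⁻¹ = s3 (suffix); strip both.
Reduced to β = s2^-1 s3 s1 s2 s2 s2 s3 s1 s1 on 4 strands, 9 crossings.
Compute on β:
Braid: s2^-1 s3 s1 s2 s2 s2 s3 s1 s1 on 4 strands, 9 crossings.
Writhe w = (#positive) - (#negative) = 8 - 1 = 7.
Computing the Kauffman bracket via state sum. There are 2^9 = 512 states.
For each crossing: s=0 is the vertical smoothing, s=1 horizontal. Crossing k contributes A^(sign_k * (1 - 2*s_k)); loop factor d = -A^2 - A^-2.
Tabulate the states by total A-exponent and number of loops L (A-exp: L × count):
  A^9: L=3 ×1
  A^7: L=2 ×5, L=4 ×4
  A^5: L=1 ×6, L=3 ×27, L=5 ×3
  A^3: L=2 ×57, L=4 ×26, L=6 ×1
  A^1: L=1 ×39, L=3 ×77, L=5 ×10
  A^-1: L=2 ×81, L=4 ×44, L=6 ×1
  A^-3: L=3 ×73, L=5 ×11
  A^-5: L=4 ×35, L=6 ×1
  A^-7: L=5 ×9
  A^-9: L=6 ×1
Each group contributes A^e * Σ count * d^(L-1):
Powers of d = -A^2 - A^-2: d^2 = A^4 + 2 + A^-4; d^3 = -A^6 - 3*A^2 - 3*A^-2 - A^-6; d^4 = A^8 + 4*A^4 + 6 + 4*A^-4 + A^-8; d^5 = -A^10 - 5*A^6 - 10*A^2 - 10*A^-2 - 5*A^-6 - A^-10.
  A^9 * (d^2) = A^13 + 2*A^9 + A^5
  A^7 * (5*d + 4*d^3) = -4*A^13 - 17*A^9 - 17*A^5 - 4*A
  A^5 * (6 + 27*d^2 + 3*d^4) = 3*A^13 + 39*A^9 + 78*A^5 + 39*A + 3*A^-3
  A^3 * (57*d + 26*d^3 + d^5) = -A^13 - 31*A^9 - 145*A^5 - 145*A - 31*A^-3 - A^-7
  A^1 * (39 + 77*d^2 + 10*d^4) = 10*A^9 + 117*A^5 + 253*A + 117*A^-3 + 10*A^-7
  A^-1 * (81*d + 44*d^3 + d^5) = -A^9 - 49*A^5 - 223*A - 223*A^-3 - 49*A^-7 - A^-11
  A^-3 * (73*d^2 + 11*d^4) = 11*A^5 + 117*A + 212*A^-3 + 117*A^-7 + 11*A^-11
  A^-5 * (35*d^3 + d^5) = -A^5 - 40*A - 115*A^-3 - 115*A^-7 - 40*A^-11 - A^-15
  A^-7 * (9*d^4) = 9*A + 36*A^-3 + 54*A^-7 + 36*A^-11 + 9*A^-15
  A^-9 * (d^5) = -A - 5*A^-3 - 10*A^-7 - 10*A^-11 - 5*A^-15 - A^-19
Summing the groups: <K> = -A^13 + 2*A^9 - 5*A^5 + 5*A - 6*A^-3 + 6*A^-7 - 4*A^-11 + 3*A^-15 - A^-19
Normalise by the writhe: (-A^3)^(-w) = (-A^3)^(-7) = -A^-21, so f(A) = -A^-21 * <K> = A^-8 - 2*A^-12 + 5*A^-16 - 5*A^-20 + 6*A^-24 - 6*A^-28 + 4*A^-32 - 3*A^-36 + A^-40.
Substitute A = t^(-1/4), i.e. A^e → t^(-e/4): V(t) = t^10 - 3*t^9 + 4*t^8 - 6*t^7 + 6*t^6 - 5*t^5 + 5*t^4 - 2*t^3 + t^2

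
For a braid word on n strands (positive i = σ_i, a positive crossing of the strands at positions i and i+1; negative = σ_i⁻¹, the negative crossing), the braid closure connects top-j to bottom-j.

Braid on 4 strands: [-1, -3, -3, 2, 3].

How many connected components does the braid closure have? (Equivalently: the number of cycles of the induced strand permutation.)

Track the strand permutation on 4 strands, starting from identity.
  step 1: s1^-1 swaps positions 1,2 -> [2 1 3 4]
  step 2: s3^-1 swaps positions 3,4 -> [2 1 4 3]
  step 3: s3^-1 swaps positions 3,4 -> [2 1 3 4]
  step 4: s2 swaps positions 2,3 -> [2 3 1 4]
  step 5: s3 swaps positions 3,4 -> [2 3 4 1]
Final permutation (position -> original strand): [2 3 4 1]
Closure components = cycle count of this permutation = 1.

Answer: 1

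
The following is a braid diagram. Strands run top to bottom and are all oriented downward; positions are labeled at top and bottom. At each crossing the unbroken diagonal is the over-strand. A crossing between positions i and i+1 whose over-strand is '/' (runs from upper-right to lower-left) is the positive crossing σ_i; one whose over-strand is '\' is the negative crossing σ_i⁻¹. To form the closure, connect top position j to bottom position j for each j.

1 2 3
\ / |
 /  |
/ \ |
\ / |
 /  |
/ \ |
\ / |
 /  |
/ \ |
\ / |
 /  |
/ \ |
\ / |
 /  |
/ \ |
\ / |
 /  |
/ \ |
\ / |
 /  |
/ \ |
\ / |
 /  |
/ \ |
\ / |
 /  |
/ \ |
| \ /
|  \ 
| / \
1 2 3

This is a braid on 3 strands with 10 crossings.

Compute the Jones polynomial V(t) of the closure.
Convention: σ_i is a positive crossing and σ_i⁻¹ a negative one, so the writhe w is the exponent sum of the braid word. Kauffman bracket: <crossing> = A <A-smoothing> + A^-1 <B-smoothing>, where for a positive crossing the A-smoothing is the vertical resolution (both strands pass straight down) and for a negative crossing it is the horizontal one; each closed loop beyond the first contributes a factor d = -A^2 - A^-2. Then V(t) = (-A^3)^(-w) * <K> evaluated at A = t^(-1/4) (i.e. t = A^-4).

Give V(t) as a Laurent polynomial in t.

Reading the diagram top to bottom ('/'-over between positions i,i+1 = s_i, '\'-over = s_i^-1): braid word = s1 s1 s1 s1 s1 s1 s1 s1 s1 s2^-1.
The presented braid s1 s1 s1 s1 s1 s1 s1 s1 s1 s2^-1 on 3 strands reduces by inverse Markov moves (closure unchanged at each step):
  Destabilize: the word has the form β·s2^-1 where s2^-1 occurs only as the final letter (β ∈ B_2); drop it and the last strand → 2 strands.
Reduced to β = s1 s1 s1 s1 s1 s1 s1 s1 s1 on 2 strands, 9 crossings.
Compute on β:
Braid: s1 s1 s1 s1 s1 s1 s1 s1 s1 on 2 strands, 9 crossings.
Writhe w = (#positive) - (#negative) = 9 - 0 = 9.
Computing the Kauffman bracket via state sum. There are 2^9 = 512 states.
Smooth each crossing (0=||, 1=⌣⌢); contribution A^(Σ sign_k(1-2s_k)) * d^(L-1).
Tabulate the states by total A-exponent and number of loops L (A-exp: L × count):
  A^9: L=2 ×1
  A^7: L=1 ×9
  A^5: L=2 ×36
  A^3: L=3 ×84
  A^1: L=4 ×126
  A^-1: L=5 ×126
  A^-3: L=6 ×84
  A^-5: L=7 ×36
  A^-7: L=8 ×9
  A^-9: L=9 ×1
Each group contributes A^e * Σ count * d^(L-1):
Powers of d = -A^2 - A^-2: d^2 = A^4 + 2 + A^-4; d^3 = -A^6 - 3*A^2 - 3*A^-2 - A^-6; d^4 = A^8 + 4*A^4 + 6 + 4*A^-4 + A^-8; d^5 = -A^10 - 5*A^6 - 10*A^2 - 10*A^-2 - 5*A^-6 - A^-10; d^6 = A^12 + 6*A^8 + 15*A^4 + 20 + 15*A^-4 + 6*A^-8 + A^-12; d^7 = -A^14 - 7*A^10 - 21*A^6 - 35*A^2 - 35*A^-2 - 21*A^-6 - 7*A^-10 - A^-14; d^8 = A^16 + 8*A^12 + 28*A^8 + 56*A^4 + 70 + 56*A^-4 + 28*A^-8 + 8*A^-12 + A^-16.
  A^9 * (d) = -A^11 - A^7
  A^7 * (9) = 9*A^7
  A^5 * (36*d) = -36*A^7 - 36*A^3
  A^3 * (84*d^2) = 84*A^7 + 168*A^3 + 84*A^-1
  A^1 * (126*d^3) = -126*A^7 - 378*A^3 - 378*A^-1 - 126*A^-5
  A^-1 * (126*d^4) = 126*A^7 + 504*A^3 + 756*A^-1 + 504*A^-5 + 126*A^-9
  A^-3 * (84*d^5) = -84*A^7 - 420*A^3 - 840*A^-1 - 840*A^-5 - 420*A^-9 - 84*A^-13
  A^-5 * (36*d^6) = 36*A^7 + 216*A^3 + 540*A^-1 + 720*A^-5 + 540*A^-9 + 216*A^-13 + 36*A^-17
  A^-7 * (9*d^7) = -9*A^7 - 63*A^3 - 189*A^-1 - 315*A^-5 - 315*A^-9 - 189*A^-13 - 63*A^-17 - 9*A^-21
  A^-9 * (d^8) = A^7 + 8*A^3 + 28*A^-1 + 56*A^-5 + 70*A^-9 + 56*A^-13 + 28*A^-17 + 8*A^-21 + A^-25
Summing the groups: <K> = -A^11 - A^3 + A^-1 - A^-5 + A^-9 - A^-13 + A^-17 - A^-21 + A^-25
Normalise by the writhe: (-A^3)^(-w) = (-A^3)^(-9) = -A^-27, so f(A) = -A^-27 * <K> = A^-16 + A^-24 - A^-28 + A^-32 - A^-36 + A^-40 - A^-44 + A^-48 - A^-52.
Substitute A = t^(-1/4), i.e. A^e → t^(-e/4): V(t) = -t^13 + t^12 - t^11 + t^10 - t^9 + t^8 - t^7 + t^6 + t^4

Answer: -t^13 + t^12 - t^11 + t^10 - t^9 + t^8 - t^7 + t^6 + t^4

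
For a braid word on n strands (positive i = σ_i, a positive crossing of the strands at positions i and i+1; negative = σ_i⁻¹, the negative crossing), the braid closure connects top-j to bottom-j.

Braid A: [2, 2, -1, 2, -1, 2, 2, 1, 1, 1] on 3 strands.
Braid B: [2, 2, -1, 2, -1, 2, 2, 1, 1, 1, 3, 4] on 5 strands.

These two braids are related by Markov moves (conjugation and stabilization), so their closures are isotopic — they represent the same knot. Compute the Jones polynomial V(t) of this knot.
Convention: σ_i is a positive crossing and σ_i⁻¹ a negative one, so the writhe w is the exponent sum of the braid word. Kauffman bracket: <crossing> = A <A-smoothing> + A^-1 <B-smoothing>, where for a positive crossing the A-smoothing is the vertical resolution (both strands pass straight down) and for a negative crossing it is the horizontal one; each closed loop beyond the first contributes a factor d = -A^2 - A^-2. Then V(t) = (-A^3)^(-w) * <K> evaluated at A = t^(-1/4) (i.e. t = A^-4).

t^10 - 4*t^9 + 6*t^8 - 8*t^7 + 9*t^6 - 8*t^5 + 7*t^4 - 4*t^3 + 2*t^2

Derivation:
Markov-equivalent braids have isotopic closures, hence identical knot invariants. Strip the Markov moves from each word to reach a common short braid β, then compute V(t) once on β.
Braid A: s2 s2 s1^-1 s2 s1^-1 s2 s2 s1 s1 s1 on 3 strands has no conjugating prefix/suffix or stabilization to strip; take β = s2 s2 s1^-1 s2 s1^-1 s2 s2 s1 s1 s1.
Braid B: s2 s2 s1^-1 s2 s1^-1 s2 s2 s1 s1 s1 s3 s4 on 5 strands reduces by inverse Markov moves (closure unchanged at each step):
  Destabilize: the word has the form β·s4 where s4 occurs only as the final letter (β ∈ B_4); drop it and the last strand → 4 strands.
  Destabilize: the word has the form β·s3 where s3 occurs only as the final letter (β ∈ B_3); drop it and the last strand → 3 strands.
Reduced to β = s2 s2 s1^-1 s2 s1^-1 s2 s2 s1 s1 s1 on 3 strands, 10 crossings.
Both give the same β = s2 s2 s1^-1 s2 s1^-1 s2 s2 s1 s1 s1 on 3 strands, so one state sum suffices:
Braid: s2 s2 s1^-1 s2 s1^-1 s2 s2 s1 s1 s1 on 3 strands, 10 crossings.
Writhe w = (#positive) - (#negative) = 8 - 2 = 6.
Enumerate smoothing states for the bracket polynomial. There are 2^10 = 1024 states.
Smooth each crossing (0=||, 1=⌣⌢); contribution A^(Σ sign_k(1-2s_k)) * d^(L-1).
Tabulate the states by total A-exponent and number of loops L (A-exp: L × count):
  A^10: L=3 ×1
  A^8: L=2 ×7, L=4 ×3
  A^6: L=1 ×14, L=3 ×28, L=5 ×3
  A^4: L=2 ×88, L=4 ×31, L=6 ×1
  A^2: L=1 ×63, L=3 ×133, L=5 ×14
  A^0: L=2 ×159, L=4 ×91, L=6 ×2
  A^-2: L=3 ×180, L=5 ×30
  A^-4: L=4 ×116, L=6 ×4
  A^-6: L=5 ×45
  A^-8: L=6 ×10
  A^-10: L=7 ×1
Each group contributes A^e * Σ count * d^(L-1):
Powers of d = -A^2 - A^-2: d^2 = A^4 + 2 + A^-4; d^3 = -A^6 - 3*A^2 - 3*A^-2 - A^-6; d^4 = A^8 + 4*A^4 + 6 + 4*A^-4 + A^-8; d^5 = -A^10 - 5*A^6 - 10*A^2 - 10*A^-2 - 5*A^-6 - A^-10; d^6 = A^12 + 6*A^8 + 15*A^4 + 20 + 15*A^-4 + 6*A^-8 + A^-12.
  A^10 * (d^2) = A^14 + 2*A^10 + A^6
  A^8 * (7*d + 3*d^3) = -3*A^14 - 16*A^10 - 16*A^6 - 3*A^2
  A^6 * (14 + 28*d^2 + 3*d^4) = 3*A^14 + 40*A^10 + 88*A^6 + 40*A^2 + 3*A^-2
  A^4 * (88*d + 31*d^3 + d^5) = -A^14 - 36*A^10 - 191*A^6 - 191*A^2 - 36*A^-2 - A^-6
  A^2 * (63 + 133*d^2 + 14*d^4) = 14*A^10 + 189*A^6 + 413*A^2 + 189*A^-2 + 14*A^-6
  A^0 * (159*d + 91*d^3 + 2*d^5) = -2*A^10 - 101*A^6 - 452*A^2 - 452*A^-2 - 101*A^-6 - 2*A^-10
  A^-2 * (180*d^2 + 30*d^4) = 30*A^6 + 300*A^2 + 540*A^-2 + 300*A^-6 + 30*A^-10
  A^-4 * (116*d^3 + 4*d^5) = -4*A^6 - 136*A^2 - 388*A^-2 - 388*A^-6 - 136*A^-10 - 4*A^-14
  A^-6 * (45*d^4) = 45*A^2 + 180*A^-2 + 270*A^-6 + 180*A^-10 + 45*A^-14
  A^-8 * (10*d^5) = -10*A^2 - 50*A^-2 - 100*A^-6 - 100*A^-10 - 50*A^-14 - 10*A^-18
  A^-10 * (d^6) = A^2 + 6*A^-2 + 15*A^-6 + 20*A^-10 + 15*A^-14 + 6*A^-18 + A^-22
Summing the groups: <K> = 2*A^10 - 4*A^6 + 7*A^2 - 8*A^-2 + 9*A^-6 - 8*A^-10 + 6*A^-14 - 4*A^-18 + A^-22
Normalise by the writhe: (-A^3)^(-w) = (-A^3)^(-6) = A^-18, so f(A) = A^-18 * <K> = 2*A^-8 - 4*A^-12 + 7*A^-16 - 8*A^-20 + 9*A^-24 - 8*A^-28 + 6*A^-32 - 4*A^-36 + A^-40.
Substitute A = t^(-1/4), i.e. A^e → t^(-e/4): V(t) = t^10 - 4*t^9 + 6*t^8 - 8*t^7 + 9*t^6 - 8*t^5 + 7*t^4 - 4*t^3 + 2*t^2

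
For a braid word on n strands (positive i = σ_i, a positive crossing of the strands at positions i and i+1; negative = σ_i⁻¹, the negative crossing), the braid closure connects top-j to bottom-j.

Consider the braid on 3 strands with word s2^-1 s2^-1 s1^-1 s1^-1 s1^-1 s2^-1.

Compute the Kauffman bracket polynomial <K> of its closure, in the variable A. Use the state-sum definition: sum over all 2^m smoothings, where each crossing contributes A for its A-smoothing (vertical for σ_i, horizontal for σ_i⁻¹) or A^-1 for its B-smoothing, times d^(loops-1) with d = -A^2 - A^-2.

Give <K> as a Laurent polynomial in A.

Braid: s2^-1 s2^-1 s1^-1 s1^-1 s1^-1 s2^-1 on 3 strands, 6 crossings.
Writhe w = (#positive) - (#negative) = 0 - 6 = -6.
Enumerate smoothing states for the bracket polynomial. There are 2^6 = 64 states.
For each crossing: s=0 is the vertical smoothing, s=1 horizontal. Crossing k contributes A^(sign_k * (1 - 2*s_k)); loop factor d = -A^2 - A^-2.
Tabulate the states by total A-exponent and number of loops L (A-exp: L × count):
  A^6: L=5 ×1
  A^4: L=4 ×6
  A^2: L=3 ×15
  A^0: L=2 ×18, L=4 ×2
  A^-2: L=1 ×9, L=3 ×6
  A^-4: L=2 ×6
  A^-6: L=3 ×1
Each group contributes A^e * Σ count * d^(L-1):
Powers of d = -A^2 - A^-2: d^2 = A^4 + 2 + A^-4; d^3 = -A^6 - 3*A^2 - 3*A^-2 - A^-6; d^4 = A^8 + 4*A^4 + 6 + 4*A^-4 + A^-8.
  A^6 * (d^4) = A^14 + 4*A^10 + 6*A^6 + 4*A^2 + A^-2
  A^4 * (6*d^3) = -6*A^10 - 18*A^6 - 18*A^2 - 6*A^-2
  A^2 * (15*d^2) = 15*A^6 + 30*A^2 + 15*A^-2
  A^0 * (18*d + 2*d^3) = -2*A^6 - 24*A^2 - 24*A^-2 - 2*A^-6
  A^-2 * (9 + 6*d^2) = 6*A^2 + 21*A^-2 + 6*A^-6
  A^-4 * (6*d) = -6*A^-2 - 6*A^-6
  A^-6 * (d^2) = A^-2 + 2*A^-6 + A^-10
Summing the groups: <K> = A^14 - 2*A^10 + A^6 - 2*A^2 + 2*A^-2 + A^-10

Answer: A^14 - 2*A^10 + A^6 - 2*A^2 + 2*A^-2 + A^-10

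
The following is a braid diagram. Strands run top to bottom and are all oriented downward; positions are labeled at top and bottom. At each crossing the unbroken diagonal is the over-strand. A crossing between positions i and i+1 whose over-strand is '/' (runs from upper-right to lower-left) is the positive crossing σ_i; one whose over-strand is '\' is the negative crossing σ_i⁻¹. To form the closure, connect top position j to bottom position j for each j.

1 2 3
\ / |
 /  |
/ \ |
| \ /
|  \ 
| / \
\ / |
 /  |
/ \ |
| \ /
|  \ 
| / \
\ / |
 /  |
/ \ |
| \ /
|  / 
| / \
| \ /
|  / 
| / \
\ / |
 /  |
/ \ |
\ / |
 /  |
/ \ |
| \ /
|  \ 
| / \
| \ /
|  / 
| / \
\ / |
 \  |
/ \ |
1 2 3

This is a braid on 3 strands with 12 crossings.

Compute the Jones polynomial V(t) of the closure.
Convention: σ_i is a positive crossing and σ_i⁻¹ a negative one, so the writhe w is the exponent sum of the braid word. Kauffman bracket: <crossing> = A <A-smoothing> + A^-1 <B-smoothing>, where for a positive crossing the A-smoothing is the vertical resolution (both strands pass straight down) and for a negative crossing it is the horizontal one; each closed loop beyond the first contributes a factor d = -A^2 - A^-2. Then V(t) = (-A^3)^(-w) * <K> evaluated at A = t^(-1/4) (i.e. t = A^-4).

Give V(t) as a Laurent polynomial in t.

t^7 - 2*t^6 + 2*t^5 - 3*t^4 + 3*t^3 - 2*t^2 + 2*t

Derivation:
Reading the diagram top to bottom ('/'-over between positions i,i+1 = s_i, '\'-over = s_i^-1): braid word = s1 s2^-1 s1 s2^-1 s1 s2 s2 s1 s1 s2^-1 s2 s1^-1.
The presented braid s1 s2^-1 s1 s2^-1 s1 s2 s2 s1 s1 s2^-1 s2 s1^-1 on 3 strands reduces by inverse Markov moves (closure unchanged at each step):
  Deconjugate: the word is γ·β·γ⁻¹ with γ = s1 s2^-1 (prefix) and γ⁻¹ = s2 s1^-1 (suffix); strip both.
Reduced to β = s1 s2^-1 s1 s2 s2 s1 s1 s2^-1 on 3 strands, 8 crossings.
Compute on β:
Braid: s1 s2^-1 s1 s2 s2 s1 s1 s2^-1 on 3 strands, 8 crossings.
Writhe w = (#positive) - (#negative) = 6 - 2 = 4.
State-sum expansion of <K>. There are 2^8 = 256 states.
For each crossing: s=0 is the vertical smoothing, s=1 horizontal. Crossing k contributes A^(sign_k * (1 - 2*s_k)); loop factor d = -A^2 - A^-2.
Tabulate the states by total A-exponent and number of loops L (A-exp: L × count):
  A^8: L=3 ×1
  A^6: L=2 ×6, L=4 ×2
  A^4: L=1 ×11, L=3 ×16, L=5 ×1
  A^2: L=2 ×47, L=4 ×9
  A^0: L=1 ×26, L=3 ×43, L=5 ×1
  A^-2: L=2 ×41, L=4 ×15
  A^-4: L=3 ×26, L=5 ×2
  A^-6: L=4 ×8
  A^-8: L=5 ×1
Each group contributes A^e * Σ count * d^(L-1):
Powers of d = -A^2 - A^-2: d^2 = A^4 + 2 + A^-4; d^3 = -A^6 - 3*A^2 - 3*A^-2 - A^-6; d^4 = A^8 + 4*A^4 + 6 + 4*A^-4 + A^-8.
  A^8 * (d^2) = A^12 + 2*A^8 + A^4
  A^6 * (6*d + 2*d^3) = -2*A^12 - 12*A^8 - 12*A^4 - 2
  A^4 * (11 + 16*d^2 + d^4) = A^12 + 20*A^8 + 49*A^4 + 20 + A^-4
  A^2 * (47*d + 9*d^3) = -9*A^8 - 74*A^4 - 74 - 9*A^-4
  A^0 * (26 + 43*d^2 + d^4) = A^8 + 47*A^4 + 118 + 47*A^-4 + A^-8
  A^-2 * (41*d + 15*d^3) = -15*A^4 - 86 - 86*A^-4 - 15*A^-8
  A^-4 * (26*d^2 + 2*d^4) = 2*A^4 + 34 + 64*A^-4 + 34*A^-8 + 2*A^-12
  A^-6 * (8*d^3) = -8 - 24*A^-4 - 24*A^-8 - 8*A^-12
  A^-8 * (d^4) = 1 + 4*A^-4 + 6*A^-8 + 4*A^-12 + A^-16
Summing the groups: <K> = 2*A^8 - 2*A^4 + 3 - 3*A^-4 + 2*A^-8 - 2*A^-12 + A^-16
Normalise by the writhe: (-A^3)^(-w) = (-A^3)^(-4) = A^-12, so f(A) = A^-12 * <K> = 2*A^-4 - 2*A^-8 + 3*A^-12 - 3*A^-16 + 2*A^-20 - 2*A^-24 + A^-28.
Substitute A = t^(-1/4), i.e. A^e → t^(-e/4): V(t) = t^7 - 2*t^6 + 2*t^5 - 3*t^4 + 3*t^3 - 2*t^2 + 2*t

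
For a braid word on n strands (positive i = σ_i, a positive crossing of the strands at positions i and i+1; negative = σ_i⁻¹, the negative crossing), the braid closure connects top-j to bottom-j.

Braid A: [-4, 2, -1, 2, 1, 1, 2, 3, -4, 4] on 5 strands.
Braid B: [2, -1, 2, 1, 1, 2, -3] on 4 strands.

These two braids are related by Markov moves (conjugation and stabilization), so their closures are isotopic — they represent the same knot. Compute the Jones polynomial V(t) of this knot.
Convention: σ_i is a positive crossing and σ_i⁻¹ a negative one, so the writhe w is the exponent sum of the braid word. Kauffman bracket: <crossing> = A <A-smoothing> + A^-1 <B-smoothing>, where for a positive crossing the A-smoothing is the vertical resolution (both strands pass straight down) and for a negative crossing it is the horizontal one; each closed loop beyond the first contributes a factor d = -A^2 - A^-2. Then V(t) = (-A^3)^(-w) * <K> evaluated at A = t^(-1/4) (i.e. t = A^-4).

-t^6 + t^5 - t^4 + 2*t^3 - t^2 + t

Derivation:
Markov-equivalent braids have isotopic closures, hence identical knot invariants. Strip the Markov moves from each word to reach a common short braid β, then compute V(t) once on β.
Braid A: s4^-1 s2 s1^-1 s2 s1 s1 s2 s3 s4^-1 s4 on 5 strands reduces by inverse Markov moves (closure unchanged at each step):
  Deconjugate: the word is γ·β·γ⁻¹ with γ = s4^-1 (prefix) and γ⁻¹ = s4 (suffix); strip both.
  Destabilize: the word has the form β·s4^-1 where s4^-1 occurs only as the final letter (β ∈ B_4); drop it and the last strand → 4 strands.
  Destabilize: the word has the form β·s3 where s3 occurs only as the final letter (β ∈ B_3); drop it and the last strand → 3 strands.
Reduced to β = s2 s1^-1 s2 s1 s1 s2 on 3 strands, 6 crossings.
Braid B: s2 s1^-1 s2 s1 s1 s2 s3^-1 on 4 strands reduces by inverse Markov moves (closure unchanged at each step):
  Destabilize: the word has the form β·s3^-1 where s3^-1 occurs only as the final letter (β ∈ B_3); drop it and the last strand → 3 strands.
Reduced to β = s2 s1^-1 s2 s1 s1 s2 on 3 strands, 6 crossings.
Both give the same β = s2 s1^-1 s2 s1 s1 s2 on 3 strands, so one state sum suffices:
Braid: s2 s1^-1 s2 s1 s1 s2 on 3 strands, 6 crossings.
Writhe w = (#positive) - (#negative) = 5 - 1 = 4.
Computing the Kauffman bracket via state sum. There are 2^6 = 64 states.
Each crossing splits two ways (0=vertical, 1=horizontal). The state's weight is A^(#A-smoothings - #B-smoothings) * d^(loops - 1).
Tabulate the states by total A-exponent and number of loops L (A-exp: L × count):
  A^6: L=2 ×1
  A^4: L=1 ×3, L=3 ×3
  A^2: L=2 ×14, L=4 ×1
  A^0: L=1 ×10, L=3 ×10
  A^-2: L=2 ×13, L=4 ×2
  A^-4: L=3 ×6
  A^-6: L=4 ×1
Each group contributes A^e * Σ count * d^(L-1):
Powers of d = -A^2 - A^-2: d^2 = A^4 + 2 + A^-4; d^3 = -A^6 - 3*A^2 - 3*A^-2 - A^-6.
  A^6 * (d) = -A^8 - A^4
  A^4 * (3 + 3*d^2) = 3*A^8 + 9*A^4 + 3
  A^2 * (14*d + d^3) = -A^8 - 17*A^4 - 17 - A^-4
  A^0 * (10 + 10*d^2) = 10*A^4 + 30 + 10*A^-4
  A^-2 * (13*d + 2*d^3) = -2*A^4 - 19 - 19*A^-4 - 2*A^-8
  A^-4 * (6*d^2) = 6 + 12*A^-4 + 6*A^-8
  A^-6 * (d^3) = -1 - 3*A^-4 - 3*A^-8 - A^-12
Summing the groups: <K> = A^8 - A^4 + 2 - A^-4 + A^-8 - A^-12
Normalise by the writhe: (-A^3)^(-w) = (-A^3)^(-4) = A^-12, so f(A) = A^-12 * <K> = A^-4 - A^-8 + 2*A^-12 - A^-16 + A^-20 - A^-24.
Substitute A = t^(-1/4), i.e. A^e → t^(-e/4): V(t) = -t^6 + t^5 - t^4 + 2*t^3 - t^2 + t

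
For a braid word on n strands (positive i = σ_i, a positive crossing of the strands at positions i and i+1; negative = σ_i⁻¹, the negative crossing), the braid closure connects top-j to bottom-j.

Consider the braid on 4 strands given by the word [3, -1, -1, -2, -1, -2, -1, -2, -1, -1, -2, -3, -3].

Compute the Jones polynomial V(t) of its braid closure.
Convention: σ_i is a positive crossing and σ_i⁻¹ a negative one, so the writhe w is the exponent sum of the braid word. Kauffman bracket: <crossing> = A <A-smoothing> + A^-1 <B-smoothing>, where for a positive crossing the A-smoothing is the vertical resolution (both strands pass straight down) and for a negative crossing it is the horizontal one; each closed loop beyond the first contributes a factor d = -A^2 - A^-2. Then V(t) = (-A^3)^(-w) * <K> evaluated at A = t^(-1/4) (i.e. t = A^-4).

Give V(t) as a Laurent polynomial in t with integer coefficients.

The presented braid s3 s1^-1 s1^-1 s2^-1 s1^-1 s2^-1 s1^-1 s2^-1 s1^-1 s1^-1 s2^-1 s3^-1 s3^-1 on 4 strands reduces by inverse Markov moves (closure unchanged at each step):
  Deconjugate: the word is γ·β·γ⁻¹ with γ = s3 (prefix) and γ⁻¹ = s3^-1 (suffix); strip both.
  Destabilize: the word has the form β·s3^-1 where s3^-1 occurs only as the final letter (β ∈ B_3); drop it and the last strand → 3 strands.
Reduced to β = s1^-1 s1^-1 s2^-1 s1^-1 s2^-1 s1^-1 s2^-1 s1^-1 s1^-1 s2^-1 on 3 strands, 10 crossings.
Compute on β:
Braid: s1^-1 s1^-1 s2^-1 s1^-1 s2^-1 s1^-1 s2^-1 s1^-1 s1^-1 s2^-1 on 3 strands, 10 crossings.
Writhe w = (#positive) - (#negative) = 0 - 10 = -10.
Enumerate smoothing states for the bracket polynomial. There are 2^10 = 1024 states.
Each crossing splits two ways (0=vertical, 1=horizontal). The state's weight is A^(#A-smoothings - #B-smoothings) * d^(loops - 1).
Tabulate the states by total A-exponent and number of loops L (A-exp: L × count):
  A^10: L=3 ×1
  A^8: L=2 ×4, L=4 ×6
  A^6: L=1 ×4, L=3 ×30, L=5 ×11
  A^4: L=2 ×48, L=4 ×65, L=6 ×7
  A^2: L=1 ×24, L=3 ×140, L=5 ×45, L=7 ×1
  A^0: L=2 ×129, L=4 ×117, L=6 ×6
  A^-2: L=1 ×43, L=3 ×151, L=5 ×16
  A^-4: L=2 ×96, L=4 ×24
  A^-6: L=1 ×24, L=3 ×21
  A^-8: L=2 ×10
  A^-10: L=3 ×1
Each group contributes A^e * Σ count * d^(L-1):
Powers of d = -A^2 - A^-2: d^2 = A^4 + 2 + A^-4; d^3 = -A^6 - 3*A^2 - 3*A^-2 - A^-6; d^4 = A^8 + 4*A^4 + 6 + 4*A^-4 + A^-8; d^5 = -A^10 - 5*A^6 - 10*A^2 - 10*A^-2 - 5*A^-6 - A^-10; d^6 = A^12 + 6*A^8 + 15*A^4 + 20 + 15*A^-4 + 6*A^-8 + A^-12.
  A^10 * (d^2) = A^14 + 2*A^10 + A^6
  A^8 * (4*d + 6*d^3) = -6*A^14 - 22*A^10 - 22*A^6 - 6*A^2
  A^6 * (4 + 30*d^2 + 11*d^4) = 11*A^14 + 74*A^10 + 130*A^6 + 74*A^2 + 11*A^-2
  A^4 * (48*d + 65*d^3 + 7*d^5) = -7*A^14 - 100*A^10 - 313*A^6 - 313*A^2 - 100*A^-2 - 7*A^-6
  A^2 * (24 + 140*d^2 + 45*d^4 + d^6) = A^14 + 51*A^10 + 335*A^6 + 594*A^2 + 335*A^-2 + 51*A^-6 + A^-10
  A^0 * (129*d + 117*d^3 + 6*d^5) = -6*A^10 - 147*A^6 - 540*A^2 - 540*A^-2 - 147*A^-6 - 6*A^-10
  A^-2 * (43 + 151*d^2 + 16*d^4) = 16*A^6 + 215*A^2 + 441*A^-2 + 215*A^-6 + 16*A^-10
  A^-4 * (96*d + 24*d^3) = -24*A^2 - 168*A^-2 - 168*A^-6 - 24*A^-10
  A^-6 * (24 + 21*d^2) = 21*A^-2 + 66*A^-6 + 21*A^-10
  A^-8 * (10*d) = -10*A^-6 - 10*A^-10
  A^-10 * (d^2) = A^-6 + 2*A^-10 + A^-14
Summing the groups: <K> = -A^10 + A^-6 + A^-14
Normalise by the writhe: (-A^3)^(-w) = (-A^3)^(10) = A^30, so f(A) = A^30 * <K> = -A^40 + A^24 + A^16.
Substitute A = t^(-1/4), i.e. A^e → t^(-e/4): V(t) = t^-4 + t^-6 - t^-10

Answer: t^-4 + t^-6 - t^-10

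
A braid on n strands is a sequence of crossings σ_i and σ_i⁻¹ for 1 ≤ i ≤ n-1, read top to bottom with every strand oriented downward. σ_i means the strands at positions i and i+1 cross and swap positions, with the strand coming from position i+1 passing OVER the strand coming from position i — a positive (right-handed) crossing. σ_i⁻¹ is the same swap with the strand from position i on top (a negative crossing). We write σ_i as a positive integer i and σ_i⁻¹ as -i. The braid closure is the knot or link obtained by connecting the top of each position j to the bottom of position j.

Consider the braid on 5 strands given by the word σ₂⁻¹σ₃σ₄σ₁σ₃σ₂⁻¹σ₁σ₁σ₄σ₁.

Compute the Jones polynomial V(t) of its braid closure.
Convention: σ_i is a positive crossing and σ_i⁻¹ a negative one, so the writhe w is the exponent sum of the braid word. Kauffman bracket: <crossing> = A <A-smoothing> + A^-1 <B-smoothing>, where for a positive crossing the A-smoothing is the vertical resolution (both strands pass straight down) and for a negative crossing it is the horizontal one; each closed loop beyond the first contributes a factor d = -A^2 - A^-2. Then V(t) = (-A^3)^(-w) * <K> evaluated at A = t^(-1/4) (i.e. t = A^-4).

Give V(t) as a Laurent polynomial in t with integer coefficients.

Braid: s2^-1 s3 s4 s1 s3 s2^-1 s1 s1 s4 s1 on 5 strands, 10 crossings.
Writhe w = (#positive) - (#negative) = 8 - 2 = 6.
Computing the Kauffman bracket via state sum. There are 2^10 = 1024 states.
For each crossing: s=0 is the vertical smoothing, s=1 horizontal. Crossing k contributes A^(sign_k * (1 - 2*s_k)); loop factor d = -A^2 - A^-2.
Tabulate the states by total A-exponent and number of loops L (A-exp: L × count):
  A^10: L=5 ×1
  A^8: L=4 ×10
  A^6: L=3 ×39, L=5 ×6
  A^4: L=2 ×68, L=4 ×51, L=6 ×1
  A^2: L=1 ×44, L=3 ×139, L=5 ×27
  A^0: L=2 ×126, L=4 ×118, L=6 ×8
  A^-2: L=1 ×11, L=3 ×140, L=5 ×58, L=7 ×1
  A^-4: L=2 ×19, L=4 ×85, L=6 ×16
  A^-6: L=3 ×15, L=5 ×28, L=7 ×2
  A^-8: L=4 ×6, L=6 ×4
  A^-10: L=5 ×1
Each group contributes A^e * Σ count * d^(L-1):
Powers of d = -A^2 - A^-2: d^2 = A^4 + 2 + A^-4; d^3 = -A^6 - 3*A^2 - 3*A^-2 - A^-6; d^4 = A^8 + 4*A^4 + 6 + 4*A^-4 + A^-8; d^5 = -A^10 - 5*A^6 - 10*A^2 - 10*A^-2 - 5*A^-6 - A^-10; d^6 = A^12 + 6*A^8 + 15*A^4 + 20 + 15*A^-4 + 6*A^-8 + A^-12.
  A^10 * (d^4) = A^18 + 4*A^14 + 6*A^10 + 4*A^6 + A^2
  A^8 * (10*d^3) = -10*A^14 - 30*A^10 - 30*A^6 - 10*A^2
  A^6 * (39*d^2 + 6*d^4) = 6*A^14 + 63*A^10 + 114*A^6 + 63*A^2 + 6*A^-2
  A^4 * (68*d + 51*d^3 + d^5) = -A^14 - 56*A^10 - 231*A^6 - 231*A^2 - 56*A^-2 - A^-6
  A^2 * (44 + 139*d^2 + 27*d^4) = 27*A^10 + 247*A^6 + 484*A^2 + 247*A^-2 + 27*A^-6
  A^0 * (126*d + 118*d^3 + 8*d^5) = -8*A^10 - 158*A^6 - 560*A^2 - 560*A^-2 - 158*A^-6 - 8*A^-10
  A^-2 * (11 + 140*d^2 + 58*d^4 + d^6) = A^10 + 64*A^6 + 387*A^2 + 659*A^-2 + 387*A^-6 + 64*A^-10 + A^-14
  A^-4 * (19*d + 85*d^3 + 16*d^5) = -16*A^6 - 165*A^2 - 434*A^-2 - 434*A^-6 - 165*A^-10 - 16*A^-14
  A^-6 * (15*d^2 + 28*d^4 + 2*d^6) = 2*A^6 + 40*A^2 + 157*A^-2 + 238*A^-6 + 157*A^-10 + 40*A^-14 + 2*A^-18
  A^-8 * (6*d^3 + 4*d^5) = -4*A^2 - 26*A^-2 - 58*A^-6 - 58*A^-10 - 26*A^-14 - 4*A^-18
  A^-10 * (d^4) = A^-2 + 4*A^-6 + 6*A^-10 + 4*A^-14 + A^-18
Summing the groups: <K> = A^18 - A^14 + 3*A^10 - 4*A^6 + 5*A^2 - 6*A^-2 + 5*A^-6 - 4*A^-10 + 3*A^-14 - A^-18
Normalise by the writhe: (-A^3)^(-w) = (-A^3)^(-6) = A^-18, so f(A) = A^-18 * <K> = 1 - A^-4 + 3*A^-8 - 4*A^-12 + 5*A^-16 - 6*A^-20 + 5*A^-24 - 4*A^-28 + 3*A^-32 - A^-36.
Substitute A = t^(-1/4), i.e. A^e → t^(-e/4): V(t) = -t^9 + 3*t^8 - 4*t^7 + 5*t^6 - 6*t^5 + 5*t^4 - 4*t^3 + 3*t^2 - t + 1

Answer: -t^9 + 3*t^8 - 4*t^7 + 5*t^6 - 6*t^5 + 5*t^4 - 4*t^3 + 3*t^2 - t + 1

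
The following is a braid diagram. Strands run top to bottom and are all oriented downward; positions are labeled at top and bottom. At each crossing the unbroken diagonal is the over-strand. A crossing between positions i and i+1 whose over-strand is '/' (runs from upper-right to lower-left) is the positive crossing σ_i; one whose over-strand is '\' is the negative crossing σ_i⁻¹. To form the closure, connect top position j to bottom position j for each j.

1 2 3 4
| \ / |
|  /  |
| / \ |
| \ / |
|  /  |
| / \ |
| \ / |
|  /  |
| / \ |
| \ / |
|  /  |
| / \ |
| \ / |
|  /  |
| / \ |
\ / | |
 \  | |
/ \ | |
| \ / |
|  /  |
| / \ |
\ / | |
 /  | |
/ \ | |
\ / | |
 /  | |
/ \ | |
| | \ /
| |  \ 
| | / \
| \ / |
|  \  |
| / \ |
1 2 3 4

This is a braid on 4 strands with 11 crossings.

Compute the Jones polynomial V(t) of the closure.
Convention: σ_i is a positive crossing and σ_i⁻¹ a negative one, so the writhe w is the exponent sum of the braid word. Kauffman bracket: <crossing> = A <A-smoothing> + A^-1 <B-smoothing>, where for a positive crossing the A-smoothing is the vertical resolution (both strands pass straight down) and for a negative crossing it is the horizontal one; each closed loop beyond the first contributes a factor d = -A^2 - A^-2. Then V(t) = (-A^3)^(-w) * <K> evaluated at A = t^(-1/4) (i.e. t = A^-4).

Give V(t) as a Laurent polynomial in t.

-t^9 + t^8 - 2*t^7 + 3*t^6 - 2*t^5 + 2*t^4 - t^3 + t^2

Derivation:
Reading the diagram top to bottom ('/'-over between positions i,i+1 = s_i, '\'-over = s_i^-1): braid word = s2 s2 s2 s2 s2 s1^-1 s2 s1 s1 s3^-1 s2^-1.
The presented braid s2 s2 s2 s2 s2 s1^-1 s2 s1 s1 s3^-1 s2^-1 on 4 strands reduces by inverse Markov moves (closure unchanged at each step):
  Deconjugate: the word is γ·β·γ⁻¹ with γ = s2 (prefix) and γ⁻¹ = s2^-1 (suffix); strip both.
  Destabilize: the word has the form β·s3^-1 where s3^-1 occurs only as the final letter (β ∈ B_3); drop it and the last strand → 3 strands.
Reduced to β = s2 s2 s2 s2 s1^-1 s2 s1 s1 on 3 strands, 8 crossings.
Compute on β:
Braid: s2 s2 s2 s2 s1^-1 s2 s1 s1 on 3 strands, 8 crossings.
Writhe w = (#positive) - (#negative) = 7 - 1 = 6.
Computing the Kauffman bracket via state sum. There are 2^8 = 256 states.
For each crossing: s=0 is the vertical smoothing, s=1 horizontal. Crossing k contributes A^(sign_k * (1 - 2*s_k)); loop factor d = -A^2 - A^-2.
Tabulate the states by total A-exponent and number of loops L (A-exp: L × count):
  A^8: L=2 ×1
  A^6: L=1 ×5, L=3 ×3
  A^4: L=2 ×27, L=4 ×1
  A^2: L=1 ×18, L=3 ×38
  A^0: L=2 ×41, L=4 ×29
  A^-2: L=3 ×44, L=5 ×12
  A^-4: L=4 ×26, L=6 ×2
  A^-6: L=5 ×8
  A^-8: L=6 ×1
Each group contributes A^e * Σ count * d^(L-1):
Powers of d = -A^2 - A^-2: d^2 = A^4 + 2 + A^-4; d^3 = -A^6 - 3*A^2 - 3*A^-2 - A^-6; d^4 = A^8 + 4*A^4 + 6 + 4*A^-4 + A^-8; d^5 = -A^10 - 5*A^6 - 10*A^2 - 10*A^-2 - 5*A^-6 - A^-10.
  A^8 * (d) = -A^10 - A^6
  A^6 * (5 + 3*d^2) = 3*A^10 + 11*A^6 + 3*A^2
  A^4 * (27*d + d^3) = -A^10 - 30*A^6 - 30*A^2 - A^-2
  A^2 * (18 + 38*d^2) = 38*A^6 + 94*A^2 + 38*A^-2
  A^0 * (41*d + 29*d^3) = -29*A^6 - 128*A^2 - 128*A^-2 - 29*A^-6
  A^-2 * (44*d^2 + 12*d^4) = 12*A^6 + 92*A^2 + 160*A^-2 + 92*A^-6 + 12*A^-10
  A^-4 * (26*d^3 + 2*d^5) = -2*A^6 - 36*A^2 - 98*A^-2 - 98*A^-6 - 36*A^-10 - 2*A^-14
  A^-6 * (8*d^4) = 8*A^2 + 32*A^-2 + 48*A^-6 + 32*A^-10 + 8*A^-14
  A^-8 * (d^5) = -A^2 - 5*A^-2 - 10*A^-6 - 10*A^-10 - 5*A^-14 - A^-18
Summing the groups: <K> = A^10 - A^6 + 2*A^2 - 2*A^-2 + 3*A^-6 - 2*A^-10 + A^-14 - A^-18
Normalise by the writhe: (-A^3)^(-w) = (-A^3)^(-6) = A^-18, so f(A) = A^-18 * <K> = A^-8 - A^-12 + 2*A^-16 - 2*A^-20 + 3*A^-24 - 2*A^-28 + A^-32 - A^-36.
Substitute A = t^(-1/4), i.e. A^e → t^(-e/4): V(t) = -t^9 + t^8 - 2*t^7 + 3*t^6 - 2*t^5 + 2*t^4 - t^3 + t^2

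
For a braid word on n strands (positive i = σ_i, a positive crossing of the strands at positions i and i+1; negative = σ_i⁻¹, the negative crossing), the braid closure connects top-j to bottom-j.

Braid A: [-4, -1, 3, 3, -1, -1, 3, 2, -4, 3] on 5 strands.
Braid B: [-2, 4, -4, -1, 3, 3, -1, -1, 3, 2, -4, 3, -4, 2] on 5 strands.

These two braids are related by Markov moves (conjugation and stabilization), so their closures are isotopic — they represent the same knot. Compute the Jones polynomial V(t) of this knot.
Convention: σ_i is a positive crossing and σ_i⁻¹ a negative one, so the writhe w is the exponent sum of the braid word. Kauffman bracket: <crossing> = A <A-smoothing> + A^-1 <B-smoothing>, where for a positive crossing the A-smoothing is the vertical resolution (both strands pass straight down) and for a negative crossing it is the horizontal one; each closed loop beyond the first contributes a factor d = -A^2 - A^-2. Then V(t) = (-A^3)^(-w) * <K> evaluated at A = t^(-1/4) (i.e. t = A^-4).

Markov-equivalent braids have isotopic closures, hence identical knot invariants. Strip the Markov moves from each word to reach a common short braid β, then compute V(t) once on β.
Braid A: s4^-1 s1^-1 s3 s3 s1^-1 s1^-1 s3 s2 s4^-1 s3 on 5 strands has no conjugating prefix/suffix or stabilization to strip; take β = s4^-1 s1^-1 s3 s3 s1^-1 s1^-1 s3 s2 s4^-1 s3.
Braid B: s2^-1 s4 s4^-1 s1^-1 s3 s3 s1^-1 s1^-1 s3 s2 s4^-1 s3 s4^-1 s2 on 5 strands reduces by inverse Markov moves (closure unchanged at each step):
  Deconjugate: the word is γ·β·γ⁻¹ with γ = s2^-1 s4 (prefix) and γ⁻¹ = s4^-1 s2 (suffix); strip both.
Reduced to β = s4^-1 s1^-1 s3 s3 s1^-1 s1^-1 s3 s2 s4^-1 s3 on 5 strands, 10 crossings.
Both give the same β = s4^-1 s1^-1 s3 s3 s1^-1 s1^-1 s3 s2 s4^-1 s3 on 5 strands, so one state sum suffices:
Braid: s4^-1 s1^-1 s3 s3 s1^-1 s1^-1 s3 s2 s4^-1 s3 on 5 strands, 10 crossings.
Writhe w = (#positive) - (#negative) = 5 - 5 = 0.
Computing the Kauffman bracket via state sum. There are 2^10 = 1024 states.
Each crossing splits two ways (0=vertical, 1=horizontal). The state's weight is A^(#A-smoothings - #B-smoothings) * d^(loops - 1).
Tabulate the states by total A-exponent and number of loops L (A-exp: L × count):
  A^10: L=6 ×1
  A^8: L=5 ×10
  A^6: L=4 ×41, L=6 ×4
  A^4: L=3 ×83, L=5 ×36, L=7 ×1
  A^2: L=2 ×84, L=4 ×107, L=6 ×19
  A^0: L=1 ×33, L=3 ×143, L=5 ×70, L=7 ×6
  A^-2: L=2 ×68, L=4 ×116, L=6 ×25, L=8 ×1
  A^-4: L=3 ×64, L=5 ×52, L=7 ×4
  A^-6: L=4 ×33, L=6 ×12
  A^-8: L=5 ×9, L=7 ×1
  A^-10: L=6 ×1
Each group contributes A^e * Σ count * d^(L-1):
Powers of d = -A^2 - A^-2: d^2 = A^4 + 2 + A^-4; d^3 = -A^6 - 3*A^2 - 3*A^-2 - A^-6; d^4 = A^8 + 4*A^4 + 6 + 4*A^-4 + A^-8; d^5 = -A^10 - 5*A^6 - 10*A^2 - 10*A^-2 - 5*A^-6 - A^-10; d^6 = A^12 + 6*A^8 + 15*A^4 + 20 + 15*A^-4 + 6*A^-8 + A^-12; d^7 = -A^14 - 7*A^10 - 21*A^6 - 35*A^2 - 35*A^-2 - 21*A^-6 - 7*A^-10 - A^-14.
  A^10 * (d^5) = -A^20 - 5*A^16 - 10*A^12 - 10*A^8 - 5*A^4 - 1
  A^8 * (10*d^4) = 10*A^16 + 40*A^12 + 60*A^8 + 40*A^4 + 10
  A^6 * (41*d^3 + 4*d^5) = -4*A^16 - 61*A^12 - 163*A^8 - 163*A^4 - 61 - 4*A^-4
  A^4 * (83*d^2 + 36*d^4 + d^6) = A^16 + 42*A^12 + 242*A^8 + 402*A^4 + 242 + 42*A^-4 + A^-8
  A^2 * (84*d + 107*d^3 + 19*d^5) = -19*A^12 - 202*A^8 - 595*A^4 - 595 - 202*A^-4 - 19*A^-8
  A^0 * (33 + 143*d^2 + 70*d^4 + 6*d^6) = 6*A^12 + 106*A^8 + 513*A^4 + 859 + 513*A^-4 + 106*A^-8 + 6*A^-12
  A^-2 * (68*d + 116*d^3 + 25*d^5 + d^7) = -A^12 - 32*A^8 - 262*A^4 - 701 - 701*A^-4 - 262*A^-8 - 32*A^-12 - A^-16
  A^-4 * (64*d^2 + 52*d^4 + 4*d^6) = 4*A^8 + 76*A^4 + 332 + 520*A^-4 + 332*A^-8 + 76*A^-12 + 4*A^-16
  A^-6 * (33*d^3 + 12*d^5) = -12*A^4 - 93 - 219*A^-4 - 219*A^-8 - 93*A^-12 - 12*A^-16
  A^-8 * (9*d^4 + d^6) = A^4 + 15 + 51*A^-4 + 74*A^-8 + 51*A^-12 + 15*A^-16 + A^-20
  A^-10 * (d^5) = -1 - 5*A^-4 - 10*A^-8 - 10*A^-12 - 5*A^-16 - A^-20
Summing the groups: <K> = -A^20 + 2*A^16 - 3*A^12 + 5*A^8 - 5*A^4 + 6 - 5*A^-4 + 3*A^-8 - 2*A^-12 + A^-16
Normalise by the writhe: (-A^3)^(-w) = (-A^3)^(0) = 1, so f(A) = 1 * <K> = -A^20 + 2*A^16 - 3*A^12 + 5*A^8 - 5*A^4 + 6 - 5*A^-4 + 3*A^-8 - 2*A^-12 + A^-16.
Substitute A = t^(-1/4), i.e. A^e → t^(-e/4): V(t) = t^4 - 2*t^3 + 3*t^2 - 5*t + 6 - 5*t^-1 + 5*t^-2 - 3*t^-3 + 2*t^-4 - t^-5

Answer: t^4 - 2*t^3 + 3*t^2 - 5*t + 6 - 5*t^-1 + 5*t^-2 - 3*t^-3 + 2*t^-4 - t^-5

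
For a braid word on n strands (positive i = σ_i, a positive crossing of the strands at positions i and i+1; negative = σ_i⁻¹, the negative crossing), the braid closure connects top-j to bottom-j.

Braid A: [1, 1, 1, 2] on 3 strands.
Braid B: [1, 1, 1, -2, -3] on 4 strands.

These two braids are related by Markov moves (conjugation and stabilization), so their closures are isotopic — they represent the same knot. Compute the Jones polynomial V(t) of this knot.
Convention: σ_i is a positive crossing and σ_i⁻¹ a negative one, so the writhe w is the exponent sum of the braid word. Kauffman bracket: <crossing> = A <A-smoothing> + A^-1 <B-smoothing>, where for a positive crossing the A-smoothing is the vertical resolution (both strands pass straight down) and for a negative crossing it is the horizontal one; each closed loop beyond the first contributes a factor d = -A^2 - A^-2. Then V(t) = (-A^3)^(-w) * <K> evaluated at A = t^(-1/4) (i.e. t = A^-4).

Markov-equivalent braids have isotopic closures, hence identical knot invariants. Strip the Markov moves from each word to reach a common short braid β, then compute V(t) once on β.
Braid A: s1 s1 s1 s2 on 3 strands reduces by inverse Markov moves (closure unchanged at each step):
  Destabilize: the word has the form β·s2 where s2 occurs only as the final letter (β ∈ B_2); drop it and the last strand → 2 strands.
Reduced to β = s1 s1 s1 on 2 strands, 3 crossings.
Braid B: s1 s1 s1 s2^-1 s3^-1 on 4 strands reduces by inverse Markov moves (closure unchanged at each step):
  Destabilize: the word has the form β·s3^-1 where s3^-1 occurs only as the final letter (β ∈ B_3); drop it and the last strand → 3 strands.
  Destabilize: the word has the form β·s2^-1 where s2^-1 occurs only as the final letter (β ∈ B_2); drop it and the last strand → 2 strands.
Reduced to β = s1 s1 s1 on 2 strands, 3 crossings.
Both give the same β = s1 s1 s1 on 2 strands, so one state sum suffices:
Braid: s1 s1 s1 on 2 strands, 3 crossings.
Writhe w = (#positive) - (#negative) = 3 - 0 = 3.
State-sum expansion of <K>. There are 2^3 = 8 states.
For each crossing: s=0 is the vertical smoothing, s=1 horizontal. Crossing k contributes A^(sign_k * (1 - 2*s_k)); loop factor d = -A^2 - A^-2.
  state 000: A-exp=+3, loops=2, term = A^3 * d^1
  state 001: A-exp=+1, loops=1, term = A^1 * d^0
  state 010: A-exp=+1, loops=1, term = A^1 * d^0
  state 011: A-exp=-1, loops=2, term = A^-1 * d^1
  state 100: A-exp=+1, loops=1, term = A^1 * d^0
  state 101: A-exp=-1, loops=2, term = A^-1 * d^1
  state 110: A-exp=-1, loops=2, term = A^-1 * d^1
  state 111: A-exp=-3, loops=3, term = A^-3 * d^2
Collect the terms by A-exponent (count of states per loop number):
Powers of d = -A^2 - A^-2: d^2 = A^4 + 2 + A^-4.
  A^3 * (d) = -A^5 - A
  A^1 * (3) = 3*A
  A^-1 * (3*d) = -3*A - 3*A^-3
  A^-3 * (d^2) = A + 2*A^-3 + A^-7
Summing the groups: <K> = -A^5 - A^-3 + A^-7
Normalise by the writhe: (-A^3)^(-w) = (-A^3)^(-3) = -A^-9, so f(A) = -A^-9 * <K> = A^-4 + A^-12 - A^-16.
Substitute A = t^(-1/4), i.e. A^e → t^(-e/4): V(t) = -t^4 + t^3 + t

Answer: -t^4 + t^3 + t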